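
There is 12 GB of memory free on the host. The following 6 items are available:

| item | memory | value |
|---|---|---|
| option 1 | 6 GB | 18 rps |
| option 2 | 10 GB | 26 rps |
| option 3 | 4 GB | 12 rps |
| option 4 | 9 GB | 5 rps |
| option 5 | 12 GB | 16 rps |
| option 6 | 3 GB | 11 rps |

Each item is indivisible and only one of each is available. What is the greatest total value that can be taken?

Check high-value combinations within 12 GB:
- option 1+option 3: memory 6+4=10, value 18+12=30
- option 1+option 6: memory 6+3=9, value 18+11=29
- option 2: memory 10, value 26
Best: 30 rps.

30 rps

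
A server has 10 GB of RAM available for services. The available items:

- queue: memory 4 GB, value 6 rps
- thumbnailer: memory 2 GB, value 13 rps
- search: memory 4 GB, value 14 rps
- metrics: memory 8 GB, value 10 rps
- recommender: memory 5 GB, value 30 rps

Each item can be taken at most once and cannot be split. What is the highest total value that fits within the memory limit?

Check high-value combinations within 10 GB:
- search+recommender: memory 4+5=9, value 14+30=44
- thumbnailer+recommender: memory 2+5=7, value 13+30=43
- queue+recommender: memory 4+5=9, value 6+30=36
Best: 44 rps.

44 rps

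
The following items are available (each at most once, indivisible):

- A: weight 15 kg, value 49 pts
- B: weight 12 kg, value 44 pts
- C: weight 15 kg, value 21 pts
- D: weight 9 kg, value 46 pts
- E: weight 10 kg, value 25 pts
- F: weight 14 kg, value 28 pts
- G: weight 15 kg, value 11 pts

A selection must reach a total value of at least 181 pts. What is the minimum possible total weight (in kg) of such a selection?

60

Subsets with value ≥ 181, sorted by total weight:
- A+B+D+E+F: weight 60, value 192
- A+B+C+D+E: weight 61, value 185
Minimum weight: 60 kg.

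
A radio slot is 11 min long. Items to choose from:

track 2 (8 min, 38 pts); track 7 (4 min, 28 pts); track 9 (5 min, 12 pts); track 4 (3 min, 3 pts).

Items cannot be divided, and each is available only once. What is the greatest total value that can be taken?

41 pts

Check high-value combinations within 11 min:
- track 2+track 4: duration 8+3=11, value 38+3=41
- track 7+track 9: duration 4+5=9, value 28+12=40
- track 2: duration 8, value 38
- track 7+track 4: duration 4+3=7, value 28+3=31
- track 7: duration 4, value 28
Best: 41 pts.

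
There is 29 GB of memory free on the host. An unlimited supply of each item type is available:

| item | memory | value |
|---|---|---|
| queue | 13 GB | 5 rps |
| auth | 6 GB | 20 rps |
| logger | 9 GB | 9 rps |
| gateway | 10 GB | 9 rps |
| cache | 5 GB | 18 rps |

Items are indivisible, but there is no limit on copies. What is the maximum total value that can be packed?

98 rps

Best value-per-unit is cache at 18/5; filling with it alone gives 5×18 = 90.
Optimal mix: 4×auth + 1×cache → memory 29, value 98.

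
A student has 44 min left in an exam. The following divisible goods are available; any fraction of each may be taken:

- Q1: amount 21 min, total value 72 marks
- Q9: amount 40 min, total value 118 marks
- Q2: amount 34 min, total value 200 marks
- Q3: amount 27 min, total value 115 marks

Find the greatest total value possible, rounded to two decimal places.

Take in order of value per unit:
- Q2 (200/34 per unit): all 34 → value 200, running total 200.00
- Q3 (115/27 per unit): 10 of 27 → value 10×115/27 = 42.5926, running total 242.59
Total 242.59.

242.59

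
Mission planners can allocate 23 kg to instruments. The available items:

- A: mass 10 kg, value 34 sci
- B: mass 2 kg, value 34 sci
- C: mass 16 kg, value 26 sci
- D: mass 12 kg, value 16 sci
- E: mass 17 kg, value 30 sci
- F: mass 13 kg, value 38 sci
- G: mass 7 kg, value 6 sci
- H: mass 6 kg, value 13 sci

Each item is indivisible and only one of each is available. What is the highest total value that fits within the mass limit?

Check high-value combinations within 23 kg:
- B+F+H: mass 2+13+6=21, value 34+38+13=85
- A+B+H: mass 10+2+6=18, value 34+34+13=81
- B+F+G: mass 2+13+7=22, value 34+38+6=78
- A+B+G: mass 10+2+7=19, value 34+34+6=74
- B+F: mass 2+13=15, value 34+38=72
Best: 85 sci.

85 sci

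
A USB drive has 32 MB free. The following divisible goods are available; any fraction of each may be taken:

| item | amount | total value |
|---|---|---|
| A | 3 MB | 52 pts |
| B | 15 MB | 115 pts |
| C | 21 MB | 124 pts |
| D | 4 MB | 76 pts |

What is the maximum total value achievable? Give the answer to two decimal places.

302.05

Take in order of value per unit:
- D (76/4 per unit): all 4 → value 76, running total 76.00
- A (52/3 per unit): all 3 → value 52, running total 128.00
- B (115/15 per unit): all 15 → value 115, running total 243.00
- C (124/21 per unit): 10 of 21 → value 10×124/21 = 59.0476, running total 302.05
Total 302.05.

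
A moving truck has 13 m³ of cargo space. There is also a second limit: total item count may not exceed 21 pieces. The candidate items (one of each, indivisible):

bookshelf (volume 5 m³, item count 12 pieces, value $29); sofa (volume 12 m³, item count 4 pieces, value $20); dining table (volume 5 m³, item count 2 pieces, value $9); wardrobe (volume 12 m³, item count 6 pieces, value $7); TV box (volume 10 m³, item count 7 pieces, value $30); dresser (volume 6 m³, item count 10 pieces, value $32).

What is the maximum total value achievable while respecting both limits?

Feasible sets respecting both limits:
- dining table+dresser: volume 11, item count 12, value 41
- bookshelf+dining table: volume 10, item count 14, value 38
- dresser: volume 6, item count 10, value 32
- TV box: volume 10, item count 7, value 30
Best: $41.

$41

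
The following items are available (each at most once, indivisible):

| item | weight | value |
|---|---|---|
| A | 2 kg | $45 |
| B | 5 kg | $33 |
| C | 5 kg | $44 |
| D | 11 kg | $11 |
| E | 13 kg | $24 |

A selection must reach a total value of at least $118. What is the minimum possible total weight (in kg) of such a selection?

Subsets with value ≥ 118, sorted by total weight:
- A+B+C: weight 12, value 122
- A+B+C+D: weight 23, value 133
- A+B+C+E: weight 25, value 146
- A+C+D+E: weight 31, value 124
Minimum weight: 12 kg.

12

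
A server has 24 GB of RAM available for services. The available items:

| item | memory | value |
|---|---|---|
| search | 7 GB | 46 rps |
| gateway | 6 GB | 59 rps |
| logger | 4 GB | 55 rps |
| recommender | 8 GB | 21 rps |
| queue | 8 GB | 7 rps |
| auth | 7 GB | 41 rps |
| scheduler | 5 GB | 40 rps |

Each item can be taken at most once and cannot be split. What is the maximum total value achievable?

Check high-value combinations within 24 GB:
- search+gateway+logger+auth: memory 7+6+4+7=24, value 46+59+55+41=201
- search+gateway+logger+scheduler: memory 7+6+4+5=22, value 46+59+55+40=200
- gateway+logger+auth+scheduler: memory 6+4+7+5=22, value 59+55+41+40=195
- search+logger+auth+scheduler: memory 7+4+7+5=23, value 46+55+41+40=182
Best: 201 rps.

201 rps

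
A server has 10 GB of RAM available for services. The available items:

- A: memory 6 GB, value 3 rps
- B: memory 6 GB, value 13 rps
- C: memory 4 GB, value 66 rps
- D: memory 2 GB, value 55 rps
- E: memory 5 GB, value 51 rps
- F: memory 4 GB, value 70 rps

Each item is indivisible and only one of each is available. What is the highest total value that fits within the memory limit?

This is a 0/1 knapsack; check combinations near the capacity.
- C+D+F: memory 4+2+4=10, value 66+55+70=191
- C+F: memory 4+4=8, value 66+70=136
- D+F: memory 2+4=6, value 55+70=125
- C+D: memory 4+2=6, value 66+55=121
- E+F: memory 5+4=9, value 51+70=121
Best: 191 rps.

191 rps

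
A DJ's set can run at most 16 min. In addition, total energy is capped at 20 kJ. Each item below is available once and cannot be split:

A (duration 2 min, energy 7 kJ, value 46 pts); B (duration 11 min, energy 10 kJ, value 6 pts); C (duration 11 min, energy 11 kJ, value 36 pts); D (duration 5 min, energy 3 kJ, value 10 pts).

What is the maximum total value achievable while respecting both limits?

82 pts

Feasible sets respecting both limits:
- A+C: duration 13, energy 18, value 82
- A+D: duration 7, energy 10, value 56
- A+B: duration 13, energy 17, value 52
Best: 82 pts.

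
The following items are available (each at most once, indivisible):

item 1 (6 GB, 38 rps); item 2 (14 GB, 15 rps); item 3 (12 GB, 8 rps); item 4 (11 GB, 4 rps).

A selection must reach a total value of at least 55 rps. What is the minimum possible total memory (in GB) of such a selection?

Subsets with value ≥ 55, sorted by total memory:
- item 1+item 2+item 4: memory 31, value 57
- item 1+item 2+item 3: memory 32, value 61
- item 1+item 2+item 3+item 4: memory 43, value 65
Minimum memory: 31 GB.

31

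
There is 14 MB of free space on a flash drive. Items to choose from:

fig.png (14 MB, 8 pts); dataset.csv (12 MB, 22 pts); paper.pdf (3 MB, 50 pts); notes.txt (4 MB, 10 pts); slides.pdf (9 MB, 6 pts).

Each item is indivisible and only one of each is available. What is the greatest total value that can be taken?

60 pts

Check high-value combinations within 14 MB:
- paper.pdf+notes.txt: size 3+4=7, value 50+10=60
- paper.pdf+slides.pdf: size 3+9=12, value 50+6=56
- paper.pdf: size 3, value 50
Best: 60 pts.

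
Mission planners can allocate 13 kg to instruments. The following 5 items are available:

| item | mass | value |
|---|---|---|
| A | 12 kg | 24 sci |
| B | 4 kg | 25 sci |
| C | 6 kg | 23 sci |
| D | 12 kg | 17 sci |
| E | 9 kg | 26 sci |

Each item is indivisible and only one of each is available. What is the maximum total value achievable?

51 sci

This is a 0/1 knapsack; check combinations near the capacity.
- B+E: mass 4+9=13, value 25+26=51
- B+C: mass 4+6=10, value 25+23=48
- E: mass 9, value 26
Best: 51 sci.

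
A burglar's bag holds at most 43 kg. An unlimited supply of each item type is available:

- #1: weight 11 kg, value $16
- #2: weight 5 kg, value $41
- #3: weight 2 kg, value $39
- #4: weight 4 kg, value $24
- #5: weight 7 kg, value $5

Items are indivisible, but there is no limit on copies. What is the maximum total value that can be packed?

$819

Best value-per-unit is #3 at 39/2, and filling with it alone uses weight 21×2=42. No mix of the others beats 21×39 = 819.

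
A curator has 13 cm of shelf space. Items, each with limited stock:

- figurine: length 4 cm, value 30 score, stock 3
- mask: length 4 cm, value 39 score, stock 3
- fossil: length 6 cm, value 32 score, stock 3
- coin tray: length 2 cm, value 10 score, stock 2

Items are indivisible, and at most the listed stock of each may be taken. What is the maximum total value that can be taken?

117 score

Top feasible selections:
- 3×mask: length 12, value 117
- 1×figurine + 2×mask: length 12, value 108
- 2×figurine + 1×mask: length 12, value 99
- 2×mask + 2×coin tray: length 12, value 98
Best: 117 score.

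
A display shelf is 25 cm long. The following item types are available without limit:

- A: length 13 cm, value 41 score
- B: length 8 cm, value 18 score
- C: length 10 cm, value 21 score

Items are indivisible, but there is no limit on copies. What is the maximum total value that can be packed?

62 score

Best value-per-unit is A at 41/13; filling with it alone gives 1×41 = 41.
Optimal mix: 1×A + 1×C → length 23, value 62.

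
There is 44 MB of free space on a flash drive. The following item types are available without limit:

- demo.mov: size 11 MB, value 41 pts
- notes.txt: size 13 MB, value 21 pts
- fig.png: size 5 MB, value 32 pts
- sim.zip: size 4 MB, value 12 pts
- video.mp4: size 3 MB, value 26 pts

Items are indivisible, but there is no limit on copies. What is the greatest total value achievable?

370 pts

Best value-per-unit is video.mp4 at 26/3; filling with it alone gives 14×26 = 364.
Optimal mix: 1×fig.png + 13×video.mp4 → size 44, value 370.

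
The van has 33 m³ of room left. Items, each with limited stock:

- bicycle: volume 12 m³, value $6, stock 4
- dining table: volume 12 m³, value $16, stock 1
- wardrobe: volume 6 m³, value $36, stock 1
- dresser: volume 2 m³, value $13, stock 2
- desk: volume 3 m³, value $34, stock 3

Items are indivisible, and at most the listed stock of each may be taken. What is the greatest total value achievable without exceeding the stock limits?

$180

Best selections within volume 33 and stock limits:
- 1×dining table + 1×wardrobe + 2×dresser + 3×desk: volume 31, value 180
- 1×bicycle + 1×wardrobe + 2×dresser + 3×desk: volume 31, value 170
- 1×dining table + 1×wardrobe + 1×dresser + 3×desk: volume 29, value 167
- 1×wardrobe + 2×dresser + 3×desk: volume 19, value 164
Best: $180.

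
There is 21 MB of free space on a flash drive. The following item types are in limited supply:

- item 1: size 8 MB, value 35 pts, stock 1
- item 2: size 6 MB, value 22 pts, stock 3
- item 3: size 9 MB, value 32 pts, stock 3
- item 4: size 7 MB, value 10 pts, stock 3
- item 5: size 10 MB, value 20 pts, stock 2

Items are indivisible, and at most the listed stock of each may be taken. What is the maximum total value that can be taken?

79 pts

Best selections within size 21 and stock limits:
- 1×item 1 + 2×item 2: size 20, value 79
- 2×item 2 + 1×item 3: size 21, value 76
- 1×item 1 + 1×item 3: size 17, value 67
Best: 79 pts.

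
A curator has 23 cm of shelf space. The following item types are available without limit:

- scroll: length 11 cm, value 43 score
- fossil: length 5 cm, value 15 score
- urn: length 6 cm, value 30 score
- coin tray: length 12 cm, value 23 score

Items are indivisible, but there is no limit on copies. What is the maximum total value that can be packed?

105 score

Best value-per-unit is urn at 30/6; filling with it alone gives 3×30 = 90.
Optimal mix: 1×fossil + 3×urn → length 23, value 105.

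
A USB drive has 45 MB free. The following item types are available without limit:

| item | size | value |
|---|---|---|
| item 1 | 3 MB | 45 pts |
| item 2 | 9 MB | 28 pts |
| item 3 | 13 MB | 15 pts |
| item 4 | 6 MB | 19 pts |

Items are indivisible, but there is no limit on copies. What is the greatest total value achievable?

Best value-per-unit is item 1 at 45/3, and filling with it alone uses size 15×3=45. No mix of the others beats 15×45 = 675.

675 pts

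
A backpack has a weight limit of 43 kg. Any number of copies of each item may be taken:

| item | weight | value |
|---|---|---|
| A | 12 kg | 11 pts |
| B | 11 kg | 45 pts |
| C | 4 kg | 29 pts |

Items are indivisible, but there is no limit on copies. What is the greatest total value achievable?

290 pts

Best value-per-unit is C at 29/4, and filling with it alone uses weight 10×4=40. No mix of the others beats 10×29 = 290.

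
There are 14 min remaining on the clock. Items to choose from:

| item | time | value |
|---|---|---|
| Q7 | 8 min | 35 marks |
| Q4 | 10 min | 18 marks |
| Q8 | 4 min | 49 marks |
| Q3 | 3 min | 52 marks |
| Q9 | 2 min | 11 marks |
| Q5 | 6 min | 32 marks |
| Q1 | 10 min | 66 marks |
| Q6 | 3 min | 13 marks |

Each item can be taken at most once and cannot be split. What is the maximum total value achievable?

Check high-value combinations within 14 min:
- Q8+Q3+Q5: time 4+3+6=13, value 49+52+32=133
- Q8+Q3+Q9+Q6: time 4+3+2+3=12, value 49+52+11+13=125
- Q3+Q1: time 3+10=13, value 52+66=118
Best: 133 marks.

133 marks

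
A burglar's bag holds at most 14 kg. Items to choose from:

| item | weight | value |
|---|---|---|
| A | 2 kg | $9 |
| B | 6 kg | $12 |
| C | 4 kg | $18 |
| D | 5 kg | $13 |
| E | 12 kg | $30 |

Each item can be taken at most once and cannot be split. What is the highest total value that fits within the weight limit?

$40

This is a 0/1 knapsack; check combinations near the capacity.
- A+C+D: weight 2+4+5=11, value 9+18+13=40
- A+B+C: weight 2+6+4=12, value 9+12+18=39
- A+E: weight 2+12=14, value 9+30=39
Best: $40.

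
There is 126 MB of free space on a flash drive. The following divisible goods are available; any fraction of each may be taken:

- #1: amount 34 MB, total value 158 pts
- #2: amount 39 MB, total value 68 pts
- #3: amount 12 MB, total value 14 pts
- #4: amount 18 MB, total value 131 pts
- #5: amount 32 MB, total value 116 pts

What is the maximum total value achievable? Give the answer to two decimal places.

476.50

Take in order of value per unit:
- #4 (131/18 per unit): all 18 → value 131, running total 131.00
- #1 (158/34 per unit): all 34 → value 158, running total 289.00
- #5 (116/32 per unit): all 32 → value 116, running total 405.00
- #2 (68/39 per unit): all 39 → value 68, running total 473.00
- #3 (14/12 per unit): 3 of 12 → value 3×14/12 = 3.5000, running total 476.50
Total 476.50.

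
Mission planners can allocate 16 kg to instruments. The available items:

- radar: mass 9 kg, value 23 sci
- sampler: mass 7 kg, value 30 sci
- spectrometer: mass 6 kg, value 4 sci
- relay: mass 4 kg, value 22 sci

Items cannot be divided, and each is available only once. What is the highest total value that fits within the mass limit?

53 sci

Check high-value combinations within 16 kg:
- radar+sampler: mass 9+7=16, value 23+30=53
- sampler+relay: mass 7+4=11, value 30+22=52
- radar+relay: mass 9+4=13, value 23+22=45
- sampler+spectrometer: mass 7+6=13, value 30+4=34
- sampler: mass 7, value 30
Best: 53 sci.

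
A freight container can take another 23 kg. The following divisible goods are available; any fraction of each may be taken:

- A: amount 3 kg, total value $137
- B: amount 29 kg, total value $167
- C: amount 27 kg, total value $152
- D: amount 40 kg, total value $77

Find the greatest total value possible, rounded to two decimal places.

Take in order of value per unit:
- A (137/3 per unit): all 3 → value 137, running total 137.00
- B (167/29 per unit): 20 of 29 → value 20×167/29 = 115.1724, running total 252.17
Total 252.17.

252.17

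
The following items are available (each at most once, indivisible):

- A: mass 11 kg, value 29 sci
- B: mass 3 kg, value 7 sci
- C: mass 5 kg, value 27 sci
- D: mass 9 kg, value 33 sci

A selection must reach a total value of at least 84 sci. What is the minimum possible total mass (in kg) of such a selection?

Subsets with value ≥ 84, sorted by total mass:
- A+C+D: mass 25, value 89
- A+B+C+D: mass 28, value 96
Minimum mass: 25 kg.

25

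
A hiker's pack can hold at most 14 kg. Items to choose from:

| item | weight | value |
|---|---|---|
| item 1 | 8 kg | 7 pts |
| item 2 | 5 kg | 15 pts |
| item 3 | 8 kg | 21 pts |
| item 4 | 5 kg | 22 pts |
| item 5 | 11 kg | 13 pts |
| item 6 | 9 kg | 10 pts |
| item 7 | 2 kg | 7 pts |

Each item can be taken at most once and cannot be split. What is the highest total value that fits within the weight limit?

Check high-value combinations within 14 kg:
- item 2+item 4+item 7: weight 5+5+2=12, value 15+22+7=44
- item 3+item 4: weight 8+5=13, value 21+22=43
- item 2+item 4: weight 5+5=10, value 15+22=37
Best: 44 pts.

44 pts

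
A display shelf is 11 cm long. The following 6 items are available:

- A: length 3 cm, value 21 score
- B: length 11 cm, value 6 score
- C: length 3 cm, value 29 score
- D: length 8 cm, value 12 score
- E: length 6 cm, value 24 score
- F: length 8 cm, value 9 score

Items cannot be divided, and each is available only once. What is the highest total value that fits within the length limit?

53 score

Check high-value combinations within 11 cm:
- C+E: length 3+6=9, value 29+24=53
- A+C: length 3+3=6, value 21+29=50
- A+E: length 3+6=9, value 21+24=45
Best: 53 score.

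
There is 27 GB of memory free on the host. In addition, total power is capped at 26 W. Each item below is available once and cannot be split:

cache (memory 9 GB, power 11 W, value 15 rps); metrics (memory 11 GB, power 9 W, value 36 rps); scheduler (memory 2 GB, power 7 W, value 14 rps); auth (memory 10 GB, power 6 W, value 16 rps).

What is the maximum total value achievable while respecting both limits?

Feasible sets respecting both limits:
- metrics+scheduler+auth: memory 23, power 22, value 66
- metrics+auth: memory 21, power 15, value 52
- cache+metrics: memory 20, power 20, value 51
Best: 66 rps.

66 rps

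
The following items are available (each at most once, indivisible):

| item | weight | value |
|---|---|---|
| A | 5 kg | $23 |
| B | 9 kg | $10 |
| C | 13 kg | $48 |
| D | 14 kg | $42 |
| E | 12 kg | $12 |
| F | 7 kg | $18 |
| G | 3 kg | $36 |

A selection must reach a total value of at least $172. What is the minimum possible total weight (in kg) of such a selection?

51

Subsets with value ≥ 172, sorted by total weight:
- A+B+C+D+F+G: weight 51, value 177
- A+C+D+E+F+G: weight 54, value 179
Minimum weight: 51 kg.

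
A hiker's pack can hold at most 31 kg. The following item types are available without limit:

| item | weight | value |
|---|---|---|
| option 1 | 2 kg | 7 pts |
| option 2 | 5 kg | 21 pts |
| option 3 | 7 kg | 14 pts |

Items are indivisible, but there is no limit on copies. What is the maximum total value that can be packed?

Best value-per-unit is option 2 at 21/5; filling with it alone gives 6×21 = 126.
Optimal mix: 3×option 1 + 5×option 2 → weight 31, value 126.

126 pts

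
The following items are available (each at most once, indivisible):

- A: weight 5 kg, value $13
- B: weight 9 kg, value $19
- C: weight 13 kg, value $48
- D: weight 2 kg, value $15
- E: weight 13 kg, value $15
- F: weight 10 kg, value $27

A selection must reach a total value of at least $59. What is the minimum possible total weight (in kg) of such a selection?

15

Subsets with value ≥ 59, sorted by total weight:
- C+D: weight 15, value 63
- A+C: weight 18, value 61
- A+C+D: weight 20, value 76
- B+D+F: weight 21, value 61
Minimum weight: 15 kg.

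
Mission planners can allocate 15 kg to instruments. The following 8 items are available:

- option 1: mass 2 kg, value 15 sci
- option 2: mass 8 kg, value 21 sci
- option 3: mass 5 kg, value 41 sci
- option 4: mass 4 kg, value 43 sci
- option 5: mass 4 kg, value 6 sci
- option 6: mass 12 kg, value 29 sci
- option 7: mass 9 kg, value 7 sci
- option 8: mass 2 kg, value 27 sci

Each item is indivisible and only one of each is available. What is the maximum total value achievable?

Check high-value combinations within 15 kg:
- option 1+option 3+option 4+option 8: mass 2+5+4+2=13, value 15+41+43+27=126
- option 3+option 4+option 5+option 8: mass 5+4+4+2=15, value 41+43+6+27=117
- option 3+option 4+option 8: mass 5+4+2=11, value 41+43+27=111
- option 1+option 3+option 4+option 5: mass 2+5+4+4=15, value 15+41+43+6=105
Best: 126 sci.

126 sci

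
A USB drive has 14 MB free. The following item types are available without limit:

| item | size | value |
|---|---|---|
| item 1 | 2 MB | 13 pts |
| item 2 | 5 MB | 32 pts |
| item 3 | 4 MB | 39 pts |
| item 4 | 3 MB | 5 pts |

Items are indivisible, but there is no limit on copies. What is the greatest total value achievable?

Best value-per-unit is item 3 at 39/4; filling with it alone gives 3×39 = 117.
Optimal mix: 1×item 1 + 3×item 3 → size 14, value 130.

130 pts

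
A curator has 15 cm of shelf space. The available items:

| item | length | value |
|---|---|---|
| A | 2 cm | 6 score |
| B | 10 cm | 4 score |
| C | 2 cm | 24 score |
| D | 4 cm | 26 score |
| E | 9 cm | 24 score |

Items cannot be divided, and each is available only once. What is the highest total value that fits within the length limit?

This is a 0/1 knapsack; check combinations near the capacity.
- C+D+E: length 2+4+9=15, value 24+26+24=74
- A+C+D: length 2+2+4=8, value 6+24+26=56
- A+D+E: length 2+4+9=15, value 6+26+24=56
- A+C+E: length 2+2+9=13, value 6+24+24=54
Best: 74 score.

74 score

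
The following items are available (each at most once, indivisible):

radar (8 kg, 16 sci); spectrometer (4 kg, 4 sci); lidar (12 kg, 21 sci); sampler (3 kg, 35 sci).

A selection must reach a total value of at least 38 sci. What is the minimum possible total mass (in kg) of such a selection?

7

Subsets with value ≥ 38, sorted by total mass:
- spectrometer+sampler: mass 7, value 39
- radar+sampler: mass 11, value 51
Minimum mass: 7 kg.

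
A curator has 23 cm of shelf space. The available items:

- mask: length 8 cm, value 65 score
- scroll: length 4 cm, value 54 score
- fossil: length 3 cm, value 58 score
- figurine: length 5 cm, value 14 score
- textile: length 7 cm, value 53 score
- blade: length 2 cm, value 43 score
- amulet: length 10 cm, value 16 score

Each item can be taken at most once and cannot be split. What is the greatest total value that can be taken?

234 score

Check high-value combinations within 23 cm:
- mask+scroll+fossil+figurine+blade: length 8+4+3+5+2=22, value 65+54+58+14+43=234
- mask+scroll+fossil+textile: length 8+4+3+7=22, value 65+54+58+53=230
- scroll+fossil+figurine+textile+blade: length 4+3+5+7+2=21, value 54+58+14+53+43=222
Best: 234 score.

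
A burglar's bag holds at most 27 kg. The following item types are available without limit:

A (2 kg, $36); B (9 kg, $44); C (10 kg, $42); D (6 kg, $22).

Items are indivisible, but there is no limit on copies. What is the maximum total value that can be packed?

Best value-per-unit is A at 36/2, and filling with it alone uses weight 13×2=26. No mix of the others beats 13×36 = 468.

$468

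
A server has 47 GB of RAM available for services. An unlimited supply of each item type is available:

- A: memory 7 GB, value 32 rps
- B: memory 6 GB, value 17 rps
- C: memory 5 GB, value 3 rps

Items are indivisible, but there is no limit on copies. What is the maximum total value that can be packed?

Best value-per-unit is A at 32/7; filling with it alone gives 6×32 = 192.
Optimal mix: 6×A + 1×C → memory 47, value 195.

195 rps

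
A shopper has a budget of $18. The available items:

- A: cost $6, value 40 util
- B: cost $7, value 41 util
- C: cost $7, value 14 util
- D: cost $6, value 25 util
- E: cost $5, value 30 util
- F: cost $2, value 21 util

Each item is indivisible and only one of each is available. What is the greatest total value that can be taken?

111 util

Check high-value combinations within $18:
- A+B+E: cost 6+7+5=18, value 40+41+30=111
- A+B+F: cost 6+7+2=15, value 40+41+21=102
- B+D+E: cost 7+6+5=18, value 41+25+30=96
- A+D+E: cost 6+6+5=17, value 40+25+30=95
Best: 111 util.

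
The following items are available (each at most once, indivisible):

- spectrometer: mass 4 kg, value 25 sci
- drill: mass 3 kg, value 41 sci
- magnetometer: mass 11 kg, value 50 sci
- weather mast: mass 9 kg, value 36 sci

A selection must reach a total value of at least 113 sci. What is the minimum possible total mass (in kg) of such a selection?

Subsets with value ≥ 113, sorted by total mass:
- spectrometer+drill+magnetometer: mass 18, value 116
- drill+magnetometer+weather mast: mass 23, value 127
- spectrometer+drill+magnetometer+weather mast: mass 27, value 152
Minimum mass: 18 kg.

18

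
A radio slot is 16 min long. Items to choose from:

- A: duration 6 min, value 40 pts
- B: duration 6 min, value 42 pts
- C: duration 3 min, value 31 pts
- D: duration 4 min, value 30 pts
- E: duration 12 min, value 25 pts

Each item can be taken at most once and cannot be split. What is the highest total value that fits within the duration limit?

Check high-value combinations within 16 min:
- A+B+C: duration 6+6+3=15, value 40+42+31=113
- A+B+D: duration 6+6+4=16, value 40+42+30=112
- B+C+D: duration 6+3+4=13, value 42+31+30=103
- A+C+D: duration 6+3+4=13, value 40+31+30=101
- A+B: duration 6+6=12, value 40+42=82
Best: 113 pts.

113 pts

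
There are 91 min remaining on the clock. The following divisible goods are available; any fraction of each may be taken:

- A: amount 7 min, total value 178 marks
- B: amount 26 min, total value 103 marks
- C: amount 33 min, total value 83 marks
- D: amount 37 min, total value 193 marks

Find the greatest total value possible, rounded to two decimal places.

526.82

Take in order of value per unit:
- A (178/7 per unit): all 7 → value 178, running total 178.00
- D (193/37 per unit): all 37 → value 193, running total 371.00
- B (103/26 per unit): all 26 → value 103, running total 474.00
- C (83/33 per unit): 21 of 33 → value 21×83/33 = 52.8182, running total 526.82
Total 526.82.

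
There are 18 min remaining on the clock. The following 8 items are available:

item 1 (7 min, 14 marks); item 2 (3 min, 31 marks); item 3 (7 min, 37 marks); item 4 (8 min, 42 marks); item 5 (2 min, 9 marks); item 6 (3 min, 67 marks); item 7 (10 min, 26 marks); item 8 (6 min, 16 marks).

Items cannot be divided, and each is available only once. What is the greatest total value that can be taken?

149 marks

This is a 0/1 knapsack; check combinations near the capacity.
- item 2+item 4+item 5+item 6: time 3+8+2+3=16, value 31+42+9+67=149
- item 3+item 4+item 6: time 7+8+3=18, value 37+42+67=146
- item 2+item 3+item 5+item 6: time 3+7+2+3=15, value 31+37+9+67=144
Best: 149 marks.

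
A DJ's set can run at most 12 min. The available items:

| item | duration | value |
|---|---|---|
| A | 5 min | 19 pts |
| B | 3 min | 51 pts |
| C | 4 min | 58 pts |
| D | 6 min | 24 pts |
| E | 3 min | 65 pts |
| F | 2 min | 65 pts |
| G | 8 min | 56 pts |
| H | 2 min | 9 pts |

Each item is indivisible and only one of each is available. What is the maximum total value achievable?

239 pts

Check high-value combinations within 12 min:
- B+C+E+F: duration 3+4+3+2=12, value 51+58+65+65=239
- C+E+F+H: duration 4+3+2+2=11, value 58+65+65+9=197
- B+E+F+H: duration 3+3+2+2=10, value 51+65+65+9=190
Best: 239 pts.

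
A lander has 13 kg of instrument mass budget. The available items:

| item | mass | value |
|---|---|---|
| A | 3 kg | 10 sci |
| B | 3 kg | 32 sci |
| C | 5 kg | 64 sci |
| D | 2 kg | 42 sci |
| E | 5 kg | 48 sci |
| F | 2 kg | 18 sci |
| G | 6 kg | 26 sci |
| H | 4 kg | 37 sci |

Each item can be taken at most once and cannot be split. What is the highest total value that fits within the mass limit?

Check high-value combinations within 13 kg:
- C+D+F+H: mass 5+2+2+4=13, value 64+42+18+37=161
- B+C+D+F: mass 3+5+2+2=12, value 32+64+42+18=156
- C+D+E: mass 5+2+5=12, value 64+42+48=154
Best: 161 sci.

161 sci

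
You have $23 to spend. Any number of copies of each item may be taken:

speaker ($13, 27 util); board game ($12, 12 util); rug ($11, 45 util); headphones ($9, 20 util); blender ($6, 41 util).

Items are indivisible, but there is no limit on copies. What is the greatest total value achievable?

127 util

Best value-per-unit is blender at 41/6; filling with it alone gives 3×41 = 123.
Optimal mix: 1×rug + 2×blender → cost 23, value 127.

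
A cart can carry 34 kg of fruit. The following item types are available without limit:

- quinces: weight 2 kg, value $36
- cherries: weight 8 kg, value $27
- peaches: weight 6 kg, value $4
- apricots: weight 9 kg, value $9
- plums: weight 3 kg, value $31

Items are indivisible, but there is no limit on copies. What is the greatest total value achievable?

$612

Best value-per-unit is quinces at 36/2, and filling with it alone uses weight 17×2=34. No mix of the others beats 17×36 = 612.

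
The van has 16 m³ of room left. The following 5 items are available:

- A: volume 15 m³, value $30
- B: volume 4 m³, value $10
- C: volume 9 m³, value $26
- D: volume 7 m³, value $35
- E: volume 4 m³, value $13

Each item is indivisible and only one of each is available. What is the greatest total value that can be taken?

This is a 0/1 knapsack; check combinations near the capacity.
- C+D: volume 9+7=16, value 26+35=61
- B+D+E: volume 4+7+4=15, value 10+35+13=58
- D+E: volume 7+4=11, value 35+13=48
- B+D: volume 4+7=11, value 10+35=45
Best: $61.

$61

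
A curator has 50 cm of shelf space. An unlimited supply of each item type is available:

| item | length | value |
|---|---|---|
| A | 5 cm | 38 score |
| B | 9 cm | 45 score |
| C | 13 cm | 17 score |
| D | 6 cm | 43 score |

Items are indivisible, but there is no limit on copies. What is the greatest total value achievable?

380 score

Best value-per-unit is A at 38/5, and filling with it alone uses length 10×5=50. No mix of the others beats 10×38 = 380.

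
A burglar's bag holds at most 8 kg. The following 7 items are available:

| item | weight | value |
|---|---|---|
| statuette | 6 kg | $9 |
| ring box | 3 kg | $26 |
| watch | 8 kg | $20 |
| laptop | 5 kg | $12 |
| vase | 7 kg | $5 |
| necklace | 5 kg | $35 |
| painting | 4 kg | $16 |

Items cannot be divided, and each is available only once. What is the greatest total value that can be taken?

Check high-value combinations within 8 kg:
- ring box+necklace: weight 3+5=8, value 26+35=61
- ring box+painting: weight 3+4=7, value 26+16=42
- ring box+laptop: weight 3+5=8, value 26+12=38
- necklace: weight 5, value 35
Best: $61.

$61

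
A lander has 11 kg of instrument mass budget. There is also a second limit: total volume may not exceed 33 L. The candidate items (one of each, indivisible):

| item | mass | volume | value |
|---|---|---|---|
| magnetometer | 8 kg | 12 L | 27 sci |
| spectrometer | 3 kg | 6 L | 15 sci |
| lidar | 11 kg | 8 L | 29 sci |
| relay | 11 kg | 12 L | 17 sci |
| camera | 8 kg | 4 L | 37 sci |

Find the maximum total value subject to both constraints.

Feasible sets respecting both limits:
- spectrometer+camera: mass 11, volume 10, value 52
- magnetometer+spectrometer: mass 11, volume 18, value 42
- camera: mass 8, volume 4, value 37
- lidar: mass 11, volume 8, value 29
Best: 52 sci.

52 sci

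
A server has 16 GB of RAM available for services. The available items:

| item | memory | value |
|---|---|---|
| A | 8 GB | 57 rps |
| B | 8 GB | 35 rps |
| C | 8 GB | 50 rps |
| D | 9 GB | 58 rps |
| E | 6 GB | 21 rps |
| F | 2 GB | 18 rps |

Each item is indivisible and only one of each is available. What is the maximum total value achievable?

Check high-value combinations within 16 GB:
- A+C: memory 8+8=16, value 57+50=107
- A+E+F: memory 8+6+2=16, value 57+21+18=96
- A+B: memory 8+8=16, value 57+35=92
Best: 107 rps.

107 rps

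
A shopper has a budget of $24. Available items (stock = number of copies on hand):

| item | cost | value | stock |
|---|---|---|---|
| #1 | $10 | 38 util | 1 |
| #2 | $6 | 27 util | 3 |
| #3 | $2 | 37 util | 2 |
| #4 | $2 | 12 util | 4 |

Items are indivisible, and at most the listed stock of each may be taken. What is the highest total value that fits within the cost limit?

Best selections within cost 24 and stock limits:
- 2×#2 + 2×#3 + 4×#4: cost 24, value 176
- 3×#2 + 2×#3 + 1×#4: cost 24, value 167
- 2×#2 + 2×#3 + 3×#4: cost 22, value 164
- 1×#1 + 1×#2 + 2×#3 + 2×#4: cost 24, value 163
Best: 176 util.

176 util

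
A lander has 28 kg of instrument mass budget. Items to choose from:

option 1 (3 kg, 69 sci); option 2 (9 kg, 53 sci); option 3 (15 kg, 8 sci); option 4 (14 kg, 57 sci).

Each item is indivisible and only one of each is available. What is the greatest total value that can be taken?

Check high-value combinations within 28 kg:
- option 1+option 2+option 4: mass 3+9+14=26, value 69+53+57=179
- option 1+option 2+option 3: mass 3+9+15=27, value 69+53+8=130
- option 1+option 4: mass 3+14=17, value 69+57=126
Best: 179 sci.

179 sci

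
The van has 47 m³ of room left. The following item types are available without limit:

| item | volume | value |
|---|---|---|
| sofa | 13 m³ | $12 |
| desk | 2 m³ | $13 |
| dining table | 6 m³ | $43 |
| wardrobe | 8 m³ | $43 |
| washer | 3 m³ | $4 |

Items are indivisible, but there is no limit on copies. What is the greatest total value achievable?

$327

Best value-per-unit is dining table at 43/6; filling with it alone gives 7×43 = 301.
Optimal mix: 2×desk + 7×dining table → volume 46, value 327.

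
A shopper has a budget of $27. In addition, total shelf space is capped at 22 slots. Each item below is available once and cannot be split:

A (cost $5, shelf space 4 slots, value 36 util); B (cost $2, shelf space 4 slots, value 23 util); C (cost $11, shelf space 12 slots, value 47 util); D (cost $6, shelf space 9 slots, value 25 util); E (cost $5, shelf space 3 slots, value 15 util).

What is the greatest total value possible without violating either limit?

Feasible sets respecting both limits:
- A+B+C: cost 18, shelf space 20, value 106
- A+B+D+E: cost 18, shelf space 20, value 99
- A+C+E: cost 21, shelf space 19, value 98
Best: 106 util.

106 util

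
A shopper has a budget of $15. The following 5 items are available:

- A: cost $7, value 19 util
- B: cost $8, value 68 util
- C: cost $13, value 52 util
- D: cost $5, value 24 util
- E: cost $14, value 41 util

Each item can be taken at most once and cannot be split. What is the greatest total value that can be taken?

92 util

Check high-value combinations within $15:
- B+D: cost 8+5=13, value 68+24=92
- A+B: cost 7+8=15, value 19+68=87
- B: cost 8, value 68
Best: 92 util.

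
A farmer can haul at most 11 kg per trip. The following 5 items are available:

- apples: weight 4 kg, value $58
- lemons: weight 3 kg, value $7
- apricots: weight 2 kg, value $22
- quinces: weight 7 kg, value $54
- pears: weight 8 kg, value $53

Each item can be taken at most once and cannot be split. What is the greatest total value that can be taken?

Check high-value combinations within 11 kg:
- apples+quinces: weight 4+7=11, value 58+54=112
- apples+lemons+apricots: weight 4+3+2=9, value 58+7+22=87
- apples+apricots: weight 4+2=6, value 58+22=80
Best: $112.

$112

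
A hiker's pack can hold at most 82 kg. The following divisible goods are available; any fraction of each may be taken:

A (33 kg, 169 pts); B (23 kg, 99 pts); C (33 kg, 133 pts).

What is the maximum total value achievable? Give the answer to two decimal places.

Take in order of value per unit:
- A (169/33 per unit): all 33 → value 169, running total 169.00
- B (99/23 per unit): all 23 → value 99, running total 268.00
- C (133/33 per unit): 26 of 33 → value 26×133/33 = 104.7879, running total 372.79
Total 372.79.

372.79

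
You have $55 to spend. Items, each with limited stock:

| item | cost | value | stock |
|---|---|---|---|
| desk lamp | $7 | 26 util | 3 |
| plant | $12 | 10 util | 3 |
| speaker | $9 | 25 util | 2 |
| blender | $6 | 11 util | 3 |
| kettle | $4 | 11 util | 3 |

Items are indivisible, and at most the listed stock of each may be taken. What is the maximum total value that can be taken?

Best selections within cost 55 and stock limits:
- 3×desk lamp + 2×speaker + 3×kettle: cost 51, value 161
- 3×desk lamp + 2×speaker + 1×blender + 2×kettle: cost 53, value 161
- 3×desk lamp + 2×speaker + 2×blender + 1×kettle: cost 55, value 161
Best: 161 util.

161 util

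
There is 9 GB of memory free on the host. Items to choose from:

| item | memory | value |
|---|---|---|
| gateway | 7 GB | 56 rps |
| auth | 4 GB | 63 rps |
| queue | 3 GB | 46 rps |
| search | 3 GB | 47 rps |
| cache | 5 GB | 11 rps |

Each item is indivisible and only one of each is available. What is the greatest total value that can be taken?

This is a 0/1 knapsack; check combinations near the capacity.
- auth+search: memory 4+3=7, value 63+47=110
- auth+queue: memory 4+3=7, value 63+46=109
- queue+search: memory 3+3=6, value 46+47=93
- auth+cache: memory 4+5=9, value 63+11=74
- auth: memory 4, value 63
Best: 110 rps.

110 rps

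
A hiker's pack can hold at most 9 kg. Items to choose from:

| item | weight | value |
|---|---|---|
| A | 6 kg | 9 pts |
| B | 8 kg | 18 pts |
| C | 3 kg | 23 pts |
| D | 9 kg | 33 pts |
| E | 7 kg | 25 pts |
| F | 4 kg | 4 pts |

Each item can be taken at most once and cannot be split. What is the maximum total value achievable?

33 pts

This is a 0/1 knapsack; check combinations near the capacity.
- D: weight 9, value 33
- A+C: weight 6+3=9, value 9+23=32
- C+F: weight 3+4=7, value 23+4=27
Best: 33 pts.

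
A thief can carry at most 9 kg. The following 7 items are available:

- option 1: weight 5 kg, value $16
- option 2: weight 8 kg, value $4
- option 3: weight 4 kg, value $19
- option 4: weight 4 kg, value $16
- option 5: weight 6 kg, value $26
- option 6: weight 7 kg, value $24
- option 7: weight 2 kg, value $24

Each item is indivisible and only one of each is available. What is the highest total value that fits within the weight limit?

Check high-value combinations within 9 kg:
- option 5+option 7: weight 6+2=8, value 26+24=50
- option 6+option 7: weight 7+2=9, value 24+24=48
- option 3+option 7: weight 4+2=6, value 19+24=43
Best: $50.

$50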